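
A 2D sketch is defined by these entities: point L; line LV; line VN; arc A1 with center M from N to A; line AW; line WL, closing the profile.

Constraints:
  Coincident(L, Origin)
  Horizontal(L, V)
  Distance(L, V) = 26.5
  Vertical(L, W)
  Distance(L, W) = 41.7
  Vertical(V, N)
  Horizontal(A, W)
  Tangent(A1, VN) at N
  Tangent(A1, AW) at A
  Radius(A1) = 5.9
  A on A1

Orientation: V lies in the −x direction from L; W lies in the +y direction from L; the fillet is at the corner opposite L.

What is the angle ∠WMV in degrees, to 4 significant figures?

115.3°

L is at the origin; LV is horizontal with |LV| = 26.5 and V on the −x side, so V = (-26.50, 0.000). L and W share the same x with |LW| = 41.7 and W on the +y side, so W = (0.000, 41.70). The virtual corner opposite L is at (-26.50, 41.70). Since A1 is tangent to VN there, MN ⟂ VN and A1 meets AW tangentially, so MA is at right angles to AW, with radius 5.9, so the center M sits 5.9 in from both sides at M = (-20.60, 35.80). Then cos ∠WMV = MW·MV / (|MW||MV|), giving 115.3°.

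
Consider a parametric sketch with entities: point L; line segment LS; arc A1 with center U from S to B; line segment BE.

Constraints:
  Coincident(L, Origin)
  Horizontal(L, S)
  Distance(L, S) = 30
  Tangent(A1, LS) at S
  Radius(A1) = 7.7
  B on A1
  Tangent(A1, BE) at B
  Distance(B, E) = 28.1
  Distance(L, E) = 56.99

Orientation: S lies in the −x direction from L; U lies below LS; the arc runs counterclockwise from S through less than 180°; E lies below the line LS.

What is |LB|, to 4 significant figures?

37.37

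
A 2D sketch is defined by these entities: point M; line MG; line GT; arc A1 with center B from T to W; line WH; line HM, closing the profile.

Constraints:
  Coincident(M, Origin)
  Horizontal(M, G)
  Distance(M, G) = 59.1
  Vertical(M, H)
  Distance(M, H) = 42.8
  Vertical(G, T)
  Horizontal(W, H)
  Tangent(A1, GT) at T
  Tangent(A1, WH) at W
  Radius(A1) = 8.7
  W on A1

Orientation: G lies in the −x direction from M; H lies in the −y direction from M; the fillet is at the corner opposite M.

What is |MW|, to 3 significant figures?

66.1

M is at the origin; MG is horizontal with |MG| = 59.1 and G on the −x side, so G = (-59.1, 0.00). M and H share the same x with |MH| = 42.8 and H on the −y side, so H = (0.00, -42.8). The virtual corner opposite M is at (-59.1, -42.8). A1 meets GT tangentially, so BT is at right angles to GT and since A1 is tangent to WH there, BW ⟂ WH, with radius 8.7, so the center B sits 8.7 in from both sides at B = (-50.4, -34.1). That places the tangent points at T = (-59.1, -34.1) on GT and W = (-50.4, -42.8) on WH. Then |MW| = |W − M| = 66.1.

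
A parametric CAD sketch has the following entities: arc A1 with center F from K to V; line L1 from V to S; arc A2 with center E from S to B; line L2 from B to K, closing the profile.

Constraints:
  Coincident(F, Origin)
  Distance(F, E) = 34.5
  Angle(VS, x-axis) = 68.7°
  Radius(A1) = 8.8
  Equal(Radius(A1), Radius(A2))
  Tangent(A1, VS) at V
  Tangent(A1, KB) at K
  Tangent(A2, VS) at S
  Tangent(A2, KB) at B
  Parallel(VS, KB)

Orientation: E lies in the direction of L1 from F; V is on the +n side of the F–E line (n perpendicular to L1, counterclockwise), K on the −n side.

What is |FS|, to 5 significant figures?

35.605

The slot axis is L1's direction at 68.7°, so u = (cos 68.7°, sin 68.7°) = (0.36325, 0.93169) and n = (−sin 68.7°, cos 68.7°) = (-0.93169, 0.36325). F is at the origin and E lies 34.5 along u from F, so E = 34.5·u = (12.532, 32.143). Tangency of A1 to both parallel lines with radius 8.8 puts V and K at F ± 8.8·n: V = (-8.1989, 3.1966), K = (8.1989, -3.1966). Equal radii place S and B the same way about E: S = E + 8.8·n = (4.3333, 35.340), B = E − 8.8·n = (20.731, 28.947). Then |FS| = |S − F| = 35.605.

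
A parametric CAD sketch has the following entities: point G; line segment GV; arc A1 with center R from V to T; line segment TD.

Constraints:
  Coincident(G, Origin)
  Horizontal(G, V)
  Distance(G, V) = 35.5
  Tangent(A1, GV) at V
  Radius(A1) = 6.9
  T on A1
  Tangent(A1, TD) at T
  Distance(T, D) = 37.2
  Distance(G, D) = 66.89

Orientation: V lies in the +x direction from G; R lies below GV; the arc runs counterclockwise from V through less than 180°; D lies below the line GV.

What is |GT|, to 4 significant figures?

32.15

Checks: |GV| = 35.50 ✓; ∠(RV, VG) = 90.00° ✓; |RT| = 6.900 ✓; ∠(RT, TD) = 90.00° ✓; |TD| = 37.20 ✓; |GD| = 66.89 ✓.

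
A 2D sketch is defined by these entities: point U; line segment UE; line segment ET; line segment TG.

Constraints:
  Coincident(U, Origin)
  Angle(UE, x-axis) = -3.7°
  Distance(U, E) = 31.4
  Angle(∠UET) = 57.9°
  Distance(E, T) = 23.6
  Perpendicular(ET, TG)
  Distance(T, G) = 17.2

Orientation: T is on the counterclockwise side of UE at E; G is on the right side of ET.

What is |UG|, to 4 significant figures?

44.34

U is at the origin; UE runs at -3.7° with length 31.4, so E = 31.4·(cos -3.7°, sin -3.7°) = (31.33, -2.026). ∠UET = 57.9°, so ET runs at -3.7° + (180° − 57.9°) = 118.4° from the x-axis; with |ET| = 23.6, T = E + 23.6·(cos 118.4°, sin 118.4°) = (20.11, 18.73). ET ⟂ TG; with |TG| = 17.2 on the right of ET, G = T + 17.2·(0.8796, 0.4756) = (35.24, 26.91). Then |UG| = |G − U| = 44.34.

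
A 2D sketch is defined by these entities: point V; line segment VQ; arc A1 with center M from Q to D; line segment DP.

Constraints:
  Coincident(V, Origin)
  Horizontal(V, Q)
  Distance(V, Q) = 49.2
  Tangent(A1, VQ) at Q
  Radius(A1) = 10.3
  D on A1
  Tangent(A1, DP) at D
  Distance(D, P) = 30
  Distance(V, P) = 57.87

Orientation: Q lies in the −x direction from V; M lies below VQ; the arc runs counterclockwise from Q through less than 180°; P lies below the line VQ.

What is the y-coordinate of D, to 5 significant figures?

-16.071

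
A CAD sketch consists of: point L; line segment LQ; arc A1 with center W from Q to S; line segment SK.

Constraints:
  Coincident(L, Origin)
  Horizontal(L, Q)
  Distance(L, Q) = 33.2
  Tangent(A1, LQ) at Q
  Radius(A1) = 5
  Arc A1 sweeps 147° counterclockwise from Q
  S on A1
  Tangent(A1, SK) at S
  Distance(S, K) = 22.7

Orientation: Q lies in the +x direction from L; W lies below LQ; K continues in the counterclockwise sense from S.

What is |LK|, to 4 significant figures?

54.00

L is at the origin; L and Q share the same y with |LQ| = 33.2 and Q on the +x side, so Q = (33.20, 0.000). A1 meets LQ tangentially, so WQ is at right angles to LQ, so W = Q + (0, -5) = (33.20, -5.000). On A1, Q sits at bearing 90° from W; a 147° counterclockwise sweep puts S at bearing 237°, so S = W + 5.0·(cos 237°, sin 237°) = (30.48, -9.193). Tangency of A1 to SK means the radius WS is perpendicular to SK, so SK runs along (−sin 237°, cos 237°); with |SK| = 22.7, K = (49.51, -21.56). Then |LK| = |K − L| = 54.00.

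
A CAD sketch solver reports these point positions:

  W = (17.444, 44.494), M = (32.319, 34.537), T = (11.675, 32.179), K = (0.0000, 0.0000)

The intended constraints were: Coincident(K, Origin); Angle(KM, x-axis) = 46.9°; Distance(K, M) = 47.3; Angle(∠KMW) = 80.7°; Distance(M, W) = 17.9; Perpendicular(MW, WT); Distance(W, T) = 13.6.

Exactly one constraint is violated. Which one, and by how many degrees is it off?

Perpendicular(MW, WT) — off by 8.70°.

K = (0.00, 0.00) ✓; KM at 46.90° ✓; |KM| = 47.30 ✓; ∠KMW = 80.70° ✓; |MW| = 17.90 ✓; ∠(MW, WT) = 98.70° ✗; |WT| = 13.60 ✓.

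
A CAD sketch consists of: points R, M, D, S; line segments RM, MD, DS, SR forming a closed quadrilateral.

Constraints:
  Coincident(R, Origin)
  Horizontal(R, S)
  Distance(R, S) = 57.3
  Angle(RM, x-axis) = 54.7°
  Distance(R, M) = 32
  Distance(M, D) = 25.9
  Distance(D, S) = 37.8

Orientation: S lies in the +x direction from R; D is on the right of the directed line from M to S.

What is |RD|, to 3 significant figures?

19.5

Checks: |RS| = 57.30 ✓; |RM| = 32.00 ✓; |MD| = 25.90 ✓; |DS| = 37.80 ✓.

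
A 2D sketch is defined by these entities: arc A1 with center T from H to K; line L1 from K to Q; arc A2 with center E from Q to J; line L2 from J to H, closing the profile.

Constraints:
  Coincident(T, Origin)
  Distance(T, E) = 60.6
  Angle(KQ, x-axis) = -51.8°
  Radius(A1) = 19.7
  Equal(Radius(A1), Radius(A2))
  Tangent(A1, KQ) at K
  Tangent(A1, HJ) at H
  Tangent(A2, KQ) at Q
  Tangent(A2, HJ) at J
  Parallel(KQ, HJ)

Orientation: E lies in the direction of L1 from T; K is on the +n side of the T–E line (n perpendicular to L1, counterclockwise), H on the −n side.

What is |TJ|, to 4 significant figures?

63.72

The slot axis is L1's direction at -51.8°, so u = (cos -51.8°, sin -51.8°) = (0.6184, -0.7859) and n = (−sin -51.8°, cos -51.8°) = (0.7859, 0.6184). T is at the origin and E lies 60.6 along u from T, so E = 60.6·u = (37.48, -47.62). Tangency of A1 to both parallel lines with radius 19.7 puts K and H at T ± 19.7·n: K = (15.48, 12.18), H = (-15.48, -12.18). Equal radii place Q and J the same way about E: Q = E + 19.7·n = (52.96, -35.44), J = E − 19.7·n = (21.99, -59.81). Then |TJ| = |J − T| = 63.72.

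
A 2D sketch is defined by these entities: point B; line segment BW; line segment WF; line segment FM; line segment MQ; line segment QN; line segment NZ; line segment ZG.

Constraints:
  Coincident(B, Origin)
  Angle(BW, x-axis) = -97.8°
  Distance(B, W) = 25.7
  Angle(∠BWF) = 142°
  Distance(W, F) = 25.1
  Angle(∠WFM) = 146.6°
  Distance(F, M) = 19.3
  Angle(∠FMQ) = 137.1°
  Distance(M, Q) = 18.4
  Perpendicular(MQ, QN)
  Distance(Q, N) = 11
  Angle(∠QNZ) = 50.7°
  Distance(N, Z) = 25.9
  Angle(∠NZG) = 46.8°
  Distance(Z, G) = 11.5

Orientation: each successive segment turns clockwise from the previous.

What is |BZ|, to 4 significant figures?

66.82

MQ is perpendicular to QN, so QN runs at 57.90°; with |QN| = 11.0, N = (-50.18, -27.48). ∠QNZ = 50.7° gives NZ at -71.40° from the x-axis; with |NZ| = 25.9, Z = (-41.92, -52.03). Then |BZ| = |Z − B| = 66.82.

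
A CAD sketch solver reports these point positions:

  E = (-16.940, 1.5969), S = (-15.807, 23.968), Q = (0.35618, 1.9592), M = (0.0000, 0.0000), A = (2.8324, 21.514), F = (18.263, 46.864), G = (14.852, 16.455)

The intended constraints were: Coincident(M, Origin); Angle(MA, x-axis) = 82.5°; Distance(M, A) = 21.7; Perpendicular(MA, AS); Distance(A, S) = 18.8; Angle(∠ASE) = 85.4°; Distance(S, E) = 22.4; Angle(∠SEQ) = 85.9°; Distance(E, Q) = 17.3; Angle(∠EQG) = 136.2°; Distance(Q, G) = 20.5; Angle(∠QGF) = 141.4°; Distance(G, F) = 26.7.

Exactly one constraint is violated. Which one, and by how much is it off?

Distance(G, F) = 26.7 — off by 3.90.

M = (0.00, 0.00) ✓; MA at 82.50° ✓; |MA| = 21.70 ✓; ∠(MA, AS) = 90.00° ✓; |AS| = 18.80 ✓; ∠ASE = 85.40° ✓; |SE| = 22.40 ✓; ∠SEQ = 85.90° ✓; |EQ| = 17.30 ✓; ∠EQG = 136.2° ✓; |QG| = 20.50 ✓; ∠QGF = 141.4° ✓; |GF| = 30.60 ✗.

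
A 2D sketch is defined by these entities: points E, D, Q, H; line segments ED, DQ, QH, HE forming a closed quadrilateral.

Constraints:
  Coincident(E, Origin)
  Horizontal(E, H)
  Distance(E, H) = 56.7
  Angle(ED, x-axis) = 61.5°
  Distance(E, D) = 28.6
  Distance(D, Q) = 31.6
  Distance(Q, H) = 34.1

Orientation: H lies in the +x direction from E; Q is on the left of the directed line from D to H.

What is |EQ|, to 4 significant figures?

54.74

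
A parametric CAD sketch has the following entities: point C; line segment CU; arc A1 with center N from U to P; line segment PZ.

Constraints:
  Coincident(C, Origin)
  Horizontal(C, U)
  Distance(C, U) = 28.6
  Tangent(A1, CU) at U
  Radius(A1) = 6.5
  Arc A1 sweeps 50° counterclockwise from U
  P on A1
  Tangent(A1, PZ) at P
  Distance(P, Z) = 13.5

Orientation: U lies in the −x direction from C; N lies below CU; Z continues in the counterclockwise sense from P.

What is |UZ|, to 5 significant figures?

18.625

On A1, U sits at bearing 90° from N; a 50° counterclockwise sweep puts P at bearing 140°, so P = N + 6.5·(cos 140°, sin 140°) = (-33.579, -2.3219). Since A1 is tangent to PZ there, NP ⟂ PZ, so PZ runs along (−sin 140°, cos 140°); with |PZ| = 13.5, Z = (-42.257, -12.663). Then |UZ| = |Z − U| = 18.625.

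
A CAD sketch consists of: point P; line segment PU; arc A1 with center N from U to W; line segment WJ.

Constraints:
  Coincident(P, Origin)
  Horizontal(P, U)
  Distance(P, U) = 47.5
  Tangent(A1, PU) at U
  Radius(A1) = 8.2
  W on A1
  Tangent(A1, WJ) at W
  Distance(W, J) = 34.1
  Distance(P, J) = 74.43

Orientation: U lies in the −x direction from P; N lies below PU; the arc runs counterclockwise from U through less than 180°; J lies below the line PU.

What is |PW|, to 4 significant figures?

55.87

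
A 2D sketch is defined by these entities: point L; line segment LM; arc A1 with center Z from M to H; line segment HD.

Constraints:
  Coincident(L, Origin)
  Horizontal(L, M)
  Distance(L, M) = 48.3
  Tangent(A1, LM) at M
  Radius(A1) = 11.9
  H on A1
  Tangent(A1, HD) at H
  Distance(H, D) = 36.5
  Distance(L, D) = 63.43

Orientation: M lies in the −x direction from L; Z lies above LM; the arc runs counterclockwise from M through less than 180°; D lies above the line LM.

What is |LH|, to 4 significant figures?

38.70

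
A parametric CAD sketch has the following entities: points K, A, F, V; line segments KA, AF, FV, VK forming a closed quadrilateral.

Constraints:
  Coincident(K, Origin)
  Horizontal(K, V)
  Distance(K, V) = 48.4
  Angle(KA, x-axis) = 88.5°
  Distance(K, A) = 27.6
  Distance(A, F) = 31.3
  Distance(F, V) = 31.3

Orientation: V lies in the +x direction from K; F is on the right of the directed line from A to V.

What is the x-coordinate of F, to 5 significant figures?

17.114

Checks: |AF| = 31.30 ✓; |FV| = 31.30 ✓.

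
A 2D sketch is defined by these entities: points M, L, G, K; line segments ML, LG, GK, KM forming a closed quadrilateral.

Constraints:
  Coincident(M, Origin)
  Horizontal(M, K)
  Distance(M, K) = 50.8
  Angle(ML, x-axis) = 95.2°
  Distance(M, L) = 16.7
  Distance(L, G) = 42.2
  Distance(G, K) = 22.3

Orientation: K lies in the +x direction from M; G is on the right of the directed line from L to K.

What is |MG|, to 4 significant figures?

32.66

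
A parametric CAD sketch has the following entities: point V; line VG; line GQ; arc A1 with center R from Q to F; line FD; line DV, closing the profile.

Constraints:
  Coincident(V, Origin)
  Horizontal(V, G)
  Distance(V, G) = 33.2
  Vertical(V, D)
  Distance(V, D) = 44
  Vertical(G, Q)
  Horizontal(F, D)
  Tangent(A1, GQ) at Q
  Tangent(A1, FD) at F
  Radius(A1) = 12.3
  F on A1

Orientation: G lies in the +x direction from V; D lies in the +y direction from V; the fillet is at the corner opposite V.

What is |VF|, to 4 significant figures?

48.71

V is at the origin; V and G share the same y with |VG| = 33.2 and G on the +x side, so G = (33.20, 0.000). V and D share the same x with |VD| = 44.0 and D on the +y side, so D = (0.000, 44.00). The virtual corner opposite V is at (33.20, 44.00). Tangency of A1 to GQ means the radius RQ is perpendicular to GQ and tangency of A1 to FD means the radius RF is perpendicular to FD, with radius 12.3, so the center R sits 12.3 in from both sides at R = (20.90, 31.70). That places the tangent points at Q = (33.20, 31.70) on GQ and F = (20.90, 44.00) on FD. Then |VF| = |F − V| = 48.71.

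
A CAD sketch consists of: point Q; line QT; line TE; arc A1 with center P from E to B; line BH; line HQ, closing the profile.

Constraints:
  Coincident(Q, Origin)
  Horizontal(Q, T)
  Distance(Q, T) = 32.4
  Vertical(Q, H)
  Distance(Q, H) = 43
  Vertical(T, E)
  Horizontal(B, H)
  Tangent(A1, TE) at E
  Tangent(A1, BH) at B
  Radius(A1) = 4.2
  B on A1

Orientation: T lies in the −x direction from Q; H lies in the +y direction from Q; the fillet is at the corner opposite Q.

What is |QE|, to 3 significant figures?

50.5

Q is at the origin; Q and T share the same y with |QT| = 32.4 and T on the −x side, so T = (-32.4, 0.00). Q and H share the same x with |QH| = 43.0 and H on the +y side, so H = (0.00, 43.0). The virtual corner opposite Q is at (-32.4, 43.0). Since A1 is tangent to TE there, PE ⟂ TE and A1 meets BH tangentially, so PB is at right angles to BH, with radius 4.2, so the center P sits 4.2 in from both sides at P = (-28.2, 38.8). That places the tangent points at E = (-32.4, 38.8) on TE and B = (-28.2, 43.0) on BH. Then |QE| = |E − Q| = 50.5.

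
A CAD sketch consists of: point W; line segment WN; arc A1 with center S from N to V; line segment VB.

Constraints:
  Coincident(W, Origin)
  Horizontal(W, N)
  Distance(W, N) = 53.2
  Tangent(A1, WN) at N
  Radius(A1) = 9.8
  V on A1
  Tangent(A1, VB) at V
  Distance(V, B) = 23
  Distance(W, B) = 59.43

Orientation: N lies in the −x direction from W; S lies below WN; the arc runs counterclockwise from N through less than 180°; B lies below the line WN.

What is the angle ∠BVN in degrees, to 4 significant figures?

118.0°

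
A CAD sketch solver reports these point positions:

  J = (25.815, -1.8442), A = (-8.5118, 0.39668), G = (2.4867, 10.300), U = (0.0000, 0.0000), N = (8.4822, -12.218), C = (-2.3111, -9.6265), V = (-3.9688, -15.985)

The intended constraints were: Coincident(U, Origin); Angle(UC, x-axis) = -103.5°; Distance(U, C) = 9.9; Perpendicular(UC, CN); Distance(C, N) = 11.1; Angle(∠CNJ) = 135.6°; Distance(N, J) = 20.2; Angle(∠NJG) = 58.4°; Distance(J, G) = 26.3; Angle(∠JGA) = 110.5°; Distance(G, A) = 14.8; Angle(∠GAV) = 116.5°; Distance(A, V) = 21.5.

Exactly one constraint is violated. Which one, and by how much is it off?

Distance(A, V) = 21.5 — off by 4.50.

U = (0.00, 0.00) ✓; UC at -103.5° ✓; |UC| = 9.900 ✓; ∠(UC, CN) = 90.00° ✓; |CN| = 11.10 ✓; ∠CNJ = 135.6° ✓; |NJ| = 20.20 ✓; ∠NJG = 58.40° ✓; |JG| = 26.30 ✓; ∠JGA = 110.5° ✓; |GA| = 14.80 ✓; ∠GAV = 116.5° ✓; |AV| = 17.00 ✗.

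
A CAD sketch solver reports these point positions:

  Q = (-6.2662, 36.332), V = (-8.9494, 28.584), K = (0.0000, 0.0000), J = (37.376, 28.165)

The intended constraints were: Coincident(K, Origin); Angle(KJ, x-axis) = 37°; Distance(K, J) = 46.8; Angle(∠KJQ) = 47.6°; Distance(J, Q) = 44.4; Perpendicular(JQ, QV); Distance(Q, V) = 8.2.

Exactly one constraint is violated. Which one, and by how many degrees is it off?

Perpendicular(JQ, QV) — off by 8.50°.

K = (0.00, 0.00) ✓; KJ at 37.00° ✓; |KJ| = 46.80 ✓; ∠KJQ = 47.60° ✓; |JQ| = 44.40 ✓; ∠(JQ, QV) = 81.50° ✗; |QV| = 8.199 ✓.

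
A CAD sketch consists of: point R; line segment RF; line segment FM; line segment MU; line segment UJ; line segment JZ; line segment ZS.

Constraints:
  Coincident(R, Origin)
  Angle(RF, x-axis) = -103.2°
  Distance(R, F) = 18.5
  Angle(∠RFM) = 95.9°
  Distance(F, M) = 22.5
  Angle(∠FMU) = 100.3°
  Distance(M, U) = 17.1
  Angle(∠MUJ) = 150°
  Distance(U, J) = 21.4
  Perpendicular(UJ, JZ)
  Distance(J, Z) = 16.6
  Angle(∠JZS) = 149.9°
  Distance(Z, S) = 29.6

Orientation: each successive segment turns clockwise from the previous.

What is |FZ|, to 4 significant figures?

31.49

R is at the origin; RF runs at -103.2° with length 18.5, so F = (-4.224, -18.01). ∠RFM = 95.9° gives FM at 172.7° from the x-axis; with |FM| = 22.5, M = (-26.54, -15.15). ∠FMU = 100.3° gives MU at 93.00° from the x-axis; with |MU| = 17.1, U = (-27.44, 1.924). ∠MUJ = 150.0° gives UJ at 63.00° from the x-axis; with |UJ| = 21.4, J = (-17.72, 20.99). UJ is perpendicular to JZ, so JZ runs at -27.00°; with |JZ| = 16.6, Z = (-2.931, 13.46). Then |FZ| = |Z − F| = 31.49.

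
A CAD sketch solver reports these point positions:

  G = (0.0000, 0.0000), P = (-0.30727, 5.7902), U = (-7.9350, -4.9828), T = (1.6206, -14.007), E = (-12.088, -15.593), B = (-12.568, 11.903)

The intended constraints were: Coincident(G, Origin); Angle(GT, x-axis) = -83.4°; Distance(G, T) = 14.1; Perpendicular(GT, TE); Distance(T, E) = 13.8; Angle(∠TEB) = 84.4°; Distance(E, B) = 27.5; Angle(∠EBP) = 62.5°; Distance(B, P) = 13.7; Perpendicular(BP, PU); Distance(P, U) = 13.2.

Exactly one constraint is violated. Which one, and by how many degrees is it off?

Perpendicular(BP, PU) — off by 8.80°.

G = (0.00, 0.00) ✓; GT at -83.40° ✓; |GT| = 14.10 ✓; ∠(GT, TE) = 90.00° ✓; |TE| = 13.80 ✓; ∠TEB = 84.40° ✓; |EB| = 27.50 ✓; ∠EBP = 62.50° ✓; |BP| = 13.70 ✓; ∠(BP, PU) = 98.80° ✗; |PU| = 13.20 ✓.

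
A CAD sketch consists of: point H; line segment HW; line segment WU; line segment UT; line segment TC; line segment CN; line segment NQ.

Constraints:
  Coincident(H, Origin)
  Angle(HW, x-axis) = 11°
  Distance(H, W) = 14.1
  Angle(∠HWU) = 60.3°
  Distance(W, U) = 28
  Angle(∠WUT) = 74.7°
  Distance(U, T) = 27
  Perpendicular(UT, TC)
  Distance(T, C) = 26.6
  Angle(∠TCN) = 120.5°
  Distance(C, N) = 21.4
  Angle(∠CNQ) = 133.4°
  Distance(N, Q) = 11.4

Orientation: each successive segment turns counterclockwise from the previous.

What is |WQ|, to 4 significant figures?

12.20

∠TCN = 120.5° gives CN at 25.50° from the x-axis; with |CN| = 21.4, N = (21.85, -4.127). ∠CNQ = 133.4° gives NQ at 72.10° from the x-axis; with |NQ| = 11.4, Q = (25.36, 6.721). Then |WQ| = |Q − W| = 12.20.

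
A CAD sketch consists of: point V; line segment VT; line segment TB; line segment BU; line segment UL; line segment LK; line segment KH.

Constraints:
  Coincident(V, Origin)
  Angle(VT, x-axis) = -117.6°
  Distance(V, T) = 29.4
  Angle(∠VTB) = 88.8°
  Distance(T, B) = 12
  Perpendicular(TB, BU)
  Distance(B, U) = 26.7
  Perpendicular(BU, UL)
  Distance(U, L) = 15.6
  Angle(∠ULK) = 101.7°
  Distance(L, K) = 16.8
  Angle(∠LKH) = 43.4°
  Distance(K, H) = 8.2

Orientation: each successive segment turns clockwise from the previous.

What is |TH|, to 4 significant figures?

14.94

V is at the origin; VT runs at -117.6° with length 29.4, so T = (-13.62, -26.05). ∠VTB = 88.8° gives TB at 151.2° from the x-axis; with |TB| = 12.0, B = (-24.14, -20.27). The perpendicularity gives BU at right angles to TB, so BU runs at 61.20°; with |BU| = 26.7, U = (-11.27, 3.124). BU ⟂ UL, so UL runs at -28.80°; with |UL| = 15.6, L = (2.397, -4.391). ∠ULK = 101.7° gives LK at -107.1° from the x-axis; with |LK| = 16.8, K = (-2.543, -20.45). ∠LKH = 43.4° gives KH at 116.3° from the x-axis; with |KH| = 8.2, H = (-6.176, -13.10). Then |TH| = |H − T| = 14.94.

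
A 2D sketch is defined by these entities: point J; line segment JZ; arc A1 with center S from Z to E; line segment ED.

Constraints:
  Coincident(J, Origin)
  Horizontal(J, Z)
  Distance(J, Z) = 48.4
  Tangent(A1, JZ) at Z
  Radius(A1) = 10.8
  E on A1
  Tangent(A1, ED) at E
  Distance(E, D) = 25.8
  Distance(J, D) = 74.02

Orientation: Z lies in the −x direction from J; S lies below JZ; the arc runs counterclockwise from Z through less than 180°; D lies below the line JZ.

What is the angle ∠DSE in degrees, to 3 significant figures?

67.3°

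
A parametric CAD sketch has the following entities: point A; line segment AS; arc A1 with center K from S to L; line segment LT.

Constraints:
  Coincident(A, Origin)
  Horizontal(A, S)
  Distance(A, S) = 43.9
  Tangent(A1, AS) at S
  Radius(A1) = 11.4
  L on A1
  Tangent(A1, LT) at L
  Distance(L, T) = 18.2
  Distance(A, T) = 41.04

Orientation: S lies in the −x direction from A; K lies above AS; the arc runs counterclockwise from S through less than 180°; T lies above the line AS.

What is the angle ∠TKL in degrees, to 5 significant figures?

57.938°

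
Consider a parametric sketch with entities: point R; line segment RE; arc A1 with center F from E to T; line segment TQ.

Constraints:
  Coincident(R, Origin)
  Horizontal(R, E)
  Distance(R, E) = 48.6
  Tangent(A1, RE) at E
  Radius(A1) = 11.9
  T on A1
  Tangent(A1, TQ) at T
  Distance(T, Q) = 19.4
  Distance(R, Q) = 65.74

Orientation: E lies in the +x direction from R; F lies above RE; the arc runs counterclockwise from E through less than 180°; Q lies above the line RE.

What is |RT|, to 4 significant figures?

61.92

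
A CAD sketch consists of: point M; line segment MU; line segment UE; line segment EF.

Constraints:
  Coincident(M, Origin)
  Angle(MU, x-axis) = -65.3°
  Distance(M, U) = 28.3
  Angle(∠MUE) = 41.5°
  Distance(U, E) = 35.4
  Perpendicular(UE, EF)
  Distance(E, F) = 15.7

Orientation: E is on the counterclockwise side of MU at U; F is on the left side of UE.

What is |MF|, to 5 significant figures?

14.529

M is at the origin; MU runs at -65.3° with length 28.3, so U = 28.3·(cos -65.3°, sin -65.3°) = (11.826, -25.711). ∠MUE = 41.5°, so UE runs at -65.3° + (180° − 41.5°) = 73.200° from the x-axis; with |UE| = 35.4, E = U + 35.4·(cos 73.200°, sin 73.200°) = (22.057, 8.1783). UE ⟂ EF; with |EF| = 15.7 on the left of UE, F = E + 15.7·(-0.95732, 0.28903) = (7.0274, 12.716). Then |MF| = |F − M| = 14.529.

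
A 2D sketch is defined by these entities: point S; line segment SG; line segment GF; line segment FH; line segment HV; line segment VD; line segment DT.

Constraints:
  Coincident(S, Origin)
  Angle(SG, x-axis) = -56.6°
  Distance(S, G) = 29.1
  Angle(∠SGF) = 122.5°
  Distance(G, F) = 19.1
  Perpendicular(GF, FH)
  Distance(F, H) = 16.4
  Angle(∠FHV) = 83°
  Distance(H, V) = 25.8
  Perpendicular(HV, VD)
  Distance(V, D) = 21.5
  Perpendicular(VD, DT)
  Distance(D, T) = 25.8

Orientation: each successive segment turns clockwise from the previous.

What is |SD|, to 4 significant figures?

34.68

∠FHV = 83.0° gives HV at 58.90° from the x-axis; with |HV| = 25.8, V = (6.576, -12.94). The perpendicularity gives VD at right angles to HV, so VD runs at -31.10°; with |VD| = 21.5, D = (24.99, -24.05). Then |SD| = |D − S| = 34.68.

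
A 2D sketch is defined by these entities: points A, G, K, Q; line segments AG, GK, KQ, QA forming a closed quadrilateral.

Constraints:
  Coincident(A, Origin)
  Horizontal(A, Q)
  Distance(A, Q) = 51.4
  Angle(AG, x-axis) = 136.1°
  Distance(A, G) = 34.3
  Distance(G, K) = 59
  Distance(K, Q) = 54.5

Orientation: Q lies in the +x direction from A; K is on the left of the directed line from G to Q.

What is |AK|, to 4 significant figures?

57.01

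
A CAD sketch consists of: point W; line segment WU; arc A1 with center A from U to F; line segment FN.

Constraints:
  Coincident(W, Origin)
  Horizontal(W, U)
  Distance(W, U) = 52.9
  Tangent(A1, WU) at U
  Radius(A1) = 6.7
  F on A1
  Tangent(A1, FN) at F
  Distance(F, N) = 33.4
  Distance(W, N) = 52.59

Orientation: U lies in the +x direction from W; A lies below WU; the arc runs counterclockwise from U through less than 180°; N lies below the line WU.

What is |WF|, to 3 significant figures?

46.7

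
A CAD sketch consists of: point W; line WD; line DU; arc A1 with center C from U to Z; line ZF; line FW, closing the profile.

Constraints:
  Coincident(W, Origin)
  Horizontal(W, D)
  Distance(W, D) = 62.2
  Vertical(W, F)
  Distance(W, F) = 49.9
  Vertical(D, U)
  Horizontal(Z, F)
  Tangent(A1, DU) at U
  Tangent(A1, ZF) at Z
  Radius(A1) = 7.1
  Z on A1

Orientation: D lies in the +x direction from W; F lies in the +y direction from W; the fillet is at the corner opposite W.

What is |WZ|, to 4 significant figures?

74.34

W is at the origin; W and D share the same y with |WD| = 62.2 and D on the +x side, so D = (62.20, 0.000). W and F share the same x with |WF| = 49.9 and F on the +y side, so F = (0.000, 49.90). The virtual corner opposite W is at (62.20, 49.90). Since A1 is tangent to DU there, CU ⟂ DU and tangency of A1 to ZF means the radius CZ is perpendicular to ZF, with radius 7.1, so the center C sits 7.1 in from both sides at C = (55.10, 42.80). That places the tangent points at U = (62.20, 42.80) on DU and Z = (55.10, 49.90) on ZF. Then |WZ| = |Z − W| = 74.34.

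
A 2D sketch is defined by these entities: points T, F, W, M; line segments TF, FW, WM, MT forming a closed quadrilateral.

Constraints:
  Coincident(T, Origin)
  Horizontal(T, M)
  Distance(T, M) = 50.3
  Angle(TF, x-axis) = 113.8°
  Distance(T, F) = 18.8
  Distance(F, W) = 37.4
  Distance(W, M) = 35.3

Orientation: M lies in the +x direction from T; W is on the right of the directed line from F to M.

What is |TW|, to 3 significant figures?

20.2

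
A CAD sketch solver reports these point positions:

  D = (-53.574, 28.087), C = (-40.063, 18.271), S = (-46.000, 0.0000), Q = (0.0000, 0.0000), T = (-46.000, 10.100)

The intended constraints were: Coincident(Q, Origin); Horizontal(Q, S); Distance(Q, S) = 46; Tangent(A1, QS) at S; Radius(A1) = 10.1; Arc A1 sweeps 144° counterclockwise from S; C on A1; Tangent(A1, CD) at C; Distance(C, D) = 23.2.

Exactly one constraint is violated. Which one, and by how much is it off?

Distance(C, D) = 23.2 — off by 6.50.

Q = (0.00, 0.00) ✓; Q.y = 0.00, S.y = 0.00 ✓; |QS| = 46.00 ✓; ∠(TS, SQ) = 90.00° ✓; |TS| = 10.10 ✓; bearing(T→C) − bearing(T→S) = 144.0° ✓; |TC| = 10.10 ✓; ∠(TC, CD) = 90.00° ✓; |CD| = 16.70 ✗.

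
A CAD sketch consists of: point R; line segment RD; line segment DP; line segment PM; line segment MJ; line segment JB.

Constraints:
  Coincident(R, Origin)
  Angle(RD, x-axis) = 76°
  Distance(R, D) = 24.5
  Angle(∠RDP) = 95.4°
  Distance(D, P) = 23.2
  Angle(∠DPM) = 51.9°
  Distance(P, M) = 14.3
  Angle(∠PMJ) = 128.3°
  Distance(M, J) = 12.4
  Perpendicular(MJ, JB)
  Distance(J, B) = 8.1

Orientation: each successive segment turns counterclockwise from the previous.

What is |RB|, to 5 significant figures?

21.617

R is at the origin; RD runs at 76.0° with length 24.5, so D = (5.9271, 23.772). ∠RDP = 95.4° gives DP at 160.60° from the x-axis; with |DP| = 23.2, P = (-15.956, 31.478). ∠DPM = 51.9° gives PM at -71.300° from the x-axis; with |PM| = 14.3, M = (-11.371, 17.933). ∠PMJ = 128.3° gives MJ at -19.600° from the x-axis; with |MJ| = 12.4, J = (0.31060, 13.774). MJ is perpendicular to JB, so JB runs at 70.400°; with |JB| = 8.1, B = (3.0278, 21.404). Then |RB| = |B − R| = 21.617.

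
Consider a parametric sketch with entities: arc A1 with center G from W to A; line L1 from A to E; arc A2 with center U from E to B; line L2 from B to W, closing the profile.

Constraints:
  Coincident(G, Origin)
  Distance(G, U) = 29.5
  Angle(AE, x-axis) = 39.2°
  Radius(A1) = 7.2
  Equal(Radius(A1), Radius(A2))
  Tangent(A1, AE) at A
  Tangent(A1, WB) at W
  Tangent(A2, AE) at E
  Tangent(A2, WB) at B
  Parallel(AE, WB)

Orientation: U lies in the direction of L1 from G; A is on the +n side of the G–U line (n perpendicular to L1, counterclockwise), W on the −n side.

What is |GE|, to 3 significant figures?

30.4

The slot axis is L1's direction at 39.2°, so u = (cos 39.2°, sin 39.2°) = (0.775, 0.632) and n = (−sin 39.2°, cos 39.2°) = (-0.632, 0.775). G is at the origin and U lies 29.5 along u from G, so U = 29.5·u = (22.9, 18.6). Tangency of A1 to both parallel lines with radius 7.2 puts A and W at G ± 7.2·n: A = (-4.55, 5.58), W = (4.55, -5.58). Equal radii place E and B the same way about U: E = U + 7.2·n = (18.3, 24.2), B = U − 7.2·n = (27.4, 13.1). Then |GE| = |E − G| = 30.4.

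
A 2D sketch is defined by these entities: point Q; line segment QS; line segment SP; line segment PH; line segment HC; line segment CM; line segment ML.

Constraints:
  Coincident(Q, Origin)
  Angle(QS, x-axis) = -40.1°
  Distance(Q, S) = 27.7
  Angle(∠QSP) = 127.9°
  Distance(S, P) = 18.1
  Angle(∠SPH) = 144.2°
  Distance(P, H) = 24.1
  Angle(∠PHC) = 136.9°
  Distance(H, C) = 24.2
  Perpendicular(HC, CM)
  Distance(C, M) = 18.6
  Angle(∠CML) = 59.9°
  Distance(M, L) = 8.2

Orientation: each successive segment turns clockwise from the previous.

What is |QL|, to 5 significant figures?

45.307

HC is perpendicular to CM, so CM runs at 98.900°; with |CM| = 18.6, M = (-21.130, -40.288). ∠CML = 59.9° gives ML at -21.200° from the x-axis; with |ML| = 8.2, L = (-13.485, -43.253). Then |QL| = |L − Q| = 45.307.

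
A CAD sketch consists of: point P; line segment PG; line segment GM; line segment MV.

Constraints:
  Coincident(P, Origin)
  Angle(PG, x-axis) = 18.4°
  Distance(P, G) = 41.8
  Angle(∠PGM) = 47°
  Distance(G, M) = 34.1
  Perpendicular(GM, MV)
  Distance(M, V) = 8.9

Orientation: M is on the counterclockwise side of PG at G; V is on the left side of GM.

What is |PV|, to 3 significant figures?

22.4

P is at the origin; PG runs at 18.4° with length 41.8, so G = 41.8·(cos 18.4°, sin 18.4°) = (39.7, 13.2). ∠PGM = 47.0°, so GM runs at 18.4° + (180° − 47.0°) = 151° from the x-axis; with |GM| = 34.1, M = G + 34.1·(cos 151°, sin 151°) = (9.72, 29.5). The perpendicularity gives MV at right angles to GM; with |MV| = 8.9 on the left of GM, V = M + 8.9·(-0.479, -0.878) = (5.46, 21.7). Then |PV| = |V − P| = 22.4.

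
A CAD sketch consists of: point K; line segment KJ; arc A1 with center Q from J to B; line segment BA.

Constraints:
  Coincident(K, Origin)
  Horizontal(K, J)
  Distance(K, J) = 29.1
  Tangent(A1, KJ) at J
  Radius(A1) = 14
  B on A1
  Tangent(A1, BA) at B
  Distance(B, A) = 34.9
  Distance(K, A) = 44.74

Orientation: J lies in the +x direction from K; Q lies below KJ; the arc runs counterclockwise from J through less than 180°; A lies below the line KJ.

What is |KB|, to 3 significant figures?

18.7

K is at the origin; KJ is horizontal with |KJ| = 29.1 and J on the +x side, so J = (29.1, 0.00). Since A1 is tangent to KJ there, QJ ⟂ KJ, so Q = J + (0, -14) = (29.1, -14.0). Since QB ⟂ BA (tangency), |QA| = √(14.0² + 34.9²) = 37.6 regardless of where B sits on A1. So A lies on both circle(K, 44.74) and circle(Q, 37.6); the below-KJ intersection is A = (6.74, -44.2). B is the foot of the tangent from A: B = (15.6, -10.5).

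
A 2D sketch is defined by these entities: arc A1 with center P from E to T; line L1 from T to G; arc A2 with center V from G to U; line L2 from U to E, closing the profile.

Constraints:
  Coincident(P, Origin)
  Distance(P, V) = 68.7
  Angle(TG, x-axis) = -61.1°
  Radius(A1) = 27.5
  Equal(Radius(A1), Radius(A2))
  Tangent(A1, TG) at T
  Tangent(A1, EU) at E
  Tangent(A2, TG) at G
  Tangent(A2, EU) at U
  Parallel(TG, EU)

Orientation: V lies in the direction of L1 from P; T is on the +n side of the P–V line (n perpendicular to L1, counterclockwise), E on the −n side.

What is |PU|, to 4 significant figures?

74.00

The slot axis is L1's direction at -61.1°, so u = (cos -61.1°, sin -61.1°) = (0.4833, -0.8755) and n = (−sin -61.1°, cos -61.1°) = (0.8755, 0.4833). P is at the origin and V lies 68.7 along u from P, so V = 68.7·u = (33.20, -60.14). Tangency of A1 to both parallel lines with radius 27.5 puts T and E at P ± 27.5·n: T = (24.08, 13.29), E = (-24.08, -13.29). Equal radii place G and U the same way about V: G = V + 27.5·n = (57.28, -46.85), U = V − 27.5·n = (9.126, -73.43). Then |PU| = |U − P| = 74.00.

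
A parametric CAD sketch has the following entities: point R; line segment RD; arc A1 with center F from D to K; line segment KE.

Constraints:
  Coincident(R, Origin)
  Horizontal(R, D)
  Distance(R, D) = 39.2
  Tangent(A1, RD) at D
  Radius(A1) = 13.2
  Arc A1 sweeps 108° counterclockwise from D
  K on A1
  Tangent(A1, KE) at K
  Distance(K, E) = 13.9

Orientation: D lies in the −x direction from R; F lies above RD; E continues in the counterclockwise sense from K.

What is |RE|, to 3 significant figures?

43.4

R is at the origin; R and D share the same y with |RD| = 39.2 and D on the −x side, so D = (-39.2, 0.00). A1 meets RD tangentially, so FD is at right angles to RD, so F = D + (0, 13.2) = (-39.2, 13.2). On A1, D sits at bearing -90° from F; a 108° counterclockwise sweep puts K at bearing 18°, so K = F + 13.2·(cos 18°, sin 18°) = (-26.6, 17.3). A1 meets KE tangentially, so FK is at right angles to KE, so KE runs along (−sin 18°, cos 18°); with |KE| = 13.9, E = (-30.9, 30.5). Then |RE| = |E − R| = 43.4.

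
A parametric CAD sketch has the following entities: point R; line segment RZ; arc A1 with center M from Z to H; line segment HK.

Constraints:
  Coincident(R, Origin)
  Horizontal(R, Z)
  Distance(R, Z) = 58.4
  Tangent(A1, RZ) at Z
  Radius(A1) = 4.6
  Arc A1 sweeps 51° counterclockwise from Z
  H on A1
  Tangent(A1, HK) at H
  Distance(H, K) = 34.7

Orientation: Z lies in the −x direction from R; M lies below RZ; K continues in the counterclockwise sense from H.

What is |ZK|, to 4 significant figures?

38.31

R is at the origin; R and Z share the same y with |RZ| = 58.4 and Z on the −x side, so Z = (-58.40, 0.000). Since A1 is tangent to RZ there, MZ ⟂ RZ, so M = Z + (0, -4.6) = (-58.40, -4.600). On A1, Z sits at bearing 90° from M; a 51° counterclockwise sweep puts H at bearing 141°, so H = M + 4.6·(cos 141°, sin 141°) = (-61.97, -1.705). The tangent condition forces MH to be normal to HK, so HK runs along (−sin 141°, cos 141°); with |HK| = 34.7, K = (-83.81, -28.67). Then |ZK| = |K − Z| = 38.31.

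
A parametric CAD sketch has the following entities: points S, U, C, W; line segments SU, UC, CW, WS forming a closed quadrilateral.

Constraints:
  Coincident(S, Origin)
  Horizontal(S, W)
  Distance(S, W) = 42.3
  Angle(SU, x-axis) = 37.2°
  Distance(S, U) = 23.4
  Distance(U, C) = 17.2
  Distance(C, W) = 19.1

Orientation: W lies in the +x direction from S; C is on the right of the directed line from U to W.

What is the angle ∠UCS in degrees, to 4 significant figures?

68.25°

S is at the origin; S and W share the same y with |SW| = 42.3 and W in +x, so W = (42.3, 0). SU runs at 37.2° with |SU| = 23.4, so U = (18.64, 14.15). C is determined by |UC| = 17.2 and |CW| = 19.1 together: it lies at the intersection of circle(U, 17.2) and circle(W, 19.1). With |UW| = 27.57, the foot of the radical line on UW is 12.53 from U and the perpendicular offset is √(17.2² − 12.53²) = 11.78. Taking the right-of-UW solution: C = (23.35, -2.394).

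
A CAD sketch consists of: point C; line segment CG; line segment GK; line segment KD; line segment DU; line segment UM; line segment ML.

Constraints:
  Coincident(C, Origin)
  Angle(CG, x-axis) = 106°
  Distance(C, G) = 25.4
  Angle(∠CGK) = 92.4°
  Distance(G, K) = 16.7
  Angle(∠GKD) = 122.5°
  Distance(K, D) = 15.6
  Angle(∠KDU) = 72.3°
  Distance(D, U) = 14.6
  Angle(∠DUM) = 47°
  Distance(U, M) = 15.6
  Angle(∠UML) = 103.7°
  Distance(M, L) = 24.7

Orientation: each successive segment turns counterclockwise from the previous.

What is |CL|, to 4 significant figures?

46.19

C is at the origin; CG runs at 106.0° with length 25.4, so G = (-7.001, 24.42). ∠CGK = 92.4° gives GK at -166.4° from the x-axis; with |GK| = 16.7, K = (-23.23, 20.49). ∠GKD = 122.5° gives KD at -108.9° from the x-axis; with |KD| = 15.6, D = (-28.29, 5.730). ∠KDU = 72.3° gives DU at -1.200° from the x-axis; with |DU| = 14.6, U = (-13.69, 5.424). ∠DUM = 47.0° gives UM at 131.8° from the x-axis; with |UM| = 15.6, M = (-24.09, 17.05). ∠UML = 103.7° gives ML at -151.9° from the x-axis; with |ML| = 24.7, L = (-45.88, 5.420). Then |CL| = |L − C| = 46.19.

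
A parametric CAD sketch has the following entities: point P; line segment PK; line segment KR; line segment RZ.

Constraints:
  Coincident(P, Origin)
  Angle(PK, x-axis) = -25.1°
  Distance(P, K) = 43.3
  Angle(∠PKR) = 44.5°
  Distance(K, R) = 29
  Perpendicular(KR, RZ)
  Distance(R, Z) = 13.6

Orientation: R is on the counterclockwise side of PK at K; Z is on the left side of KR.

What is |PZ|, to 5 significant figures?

16.855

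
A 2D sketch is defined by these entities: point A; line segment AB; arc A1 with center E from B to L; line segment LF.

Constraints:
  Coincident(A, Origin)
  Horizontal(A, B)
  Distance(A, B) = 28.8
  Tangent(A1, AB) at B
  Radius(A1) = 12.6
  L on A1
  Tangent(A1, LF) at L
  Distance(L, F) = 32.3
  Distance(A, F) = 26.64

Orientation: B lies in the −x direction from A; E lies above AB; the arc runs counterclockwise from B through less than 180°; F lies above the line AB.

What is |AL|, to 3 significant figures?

20.2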